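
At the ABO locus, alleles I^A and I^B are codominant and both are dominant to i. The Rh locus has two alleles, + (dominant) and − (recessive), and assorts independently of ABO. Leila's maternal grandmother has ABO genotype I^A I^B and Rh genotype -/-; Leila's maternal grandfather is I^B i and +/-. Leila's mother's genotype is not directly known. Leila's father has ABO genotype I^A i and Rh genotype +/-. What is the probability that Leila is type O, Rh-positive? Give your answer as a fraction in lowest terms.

Leila's mother's ABO genotype from I^A I^B × I^B i: 1/4 I^A I^B, 1/4 I^A i, 1/4 I^B I^B, 1/4 I^B i.
Crossing each possibility with the father I^A i and summing P(type O): 1/4·0 + 1/4·1/4 + 1/4·0 + 1/4·1/4 = 1/8.
Similarly for Rh via the mother's Rh distribution: P(Rh+) = 5/8.
Independent loci: 1/8 × 5/8 = 5/64.

5/64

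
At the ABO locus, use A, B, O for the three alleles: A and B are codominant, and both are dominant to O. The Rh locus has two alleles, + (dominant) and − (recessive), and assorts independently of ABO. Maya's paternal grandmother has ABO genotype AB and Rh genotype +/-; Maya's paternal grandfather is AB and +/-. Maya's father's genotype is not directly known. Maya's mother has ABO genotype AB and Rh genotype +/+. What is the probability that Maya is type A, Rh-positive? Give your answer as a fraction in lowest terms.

Maya's father's ABO genotype from AB × AB: 1/4 AA, 1/2 AB, 1/4 BB.
Crossing each possibility with the mother AB and summing P(type A): 1/4·1/2 + 1/2·1/4 + 1/4·0 = 1/4.
Similarly for Rh via the father's Rh distribution: P(Rh+) = 1.
Independent loci: 1/4 × 1 = 1/4.

1/4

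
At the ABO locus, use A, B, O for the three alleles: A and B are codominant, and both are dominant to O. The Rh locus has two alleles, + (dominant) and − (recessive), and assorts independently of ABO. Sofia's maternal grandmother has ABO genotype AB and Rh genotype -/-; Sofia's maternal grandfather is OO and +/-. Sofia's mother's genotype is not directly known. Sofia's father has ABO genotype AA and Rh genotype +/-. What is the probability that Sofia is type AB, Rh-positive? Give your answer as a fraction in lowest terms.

5/32

Sofia's mother's ABO genotype from AB × OO: 1/2 AO, 1/2 BO.
Crossing each possibility with the father AA and summing P(type AB): 1/2·0 + 1/2·1/2 = 1/4.
Similarly for Rh via the mother's Rh distribution: P(Rh+) = 5/8.
Independent loci: 1/4 × 5/8 = 5/32.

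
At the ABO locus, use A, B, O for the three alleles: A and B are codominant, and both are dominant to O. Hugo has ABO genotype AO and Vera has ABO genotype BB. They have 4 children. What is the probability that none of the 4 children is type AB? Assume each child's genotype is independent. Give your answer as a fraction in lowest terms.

1/16

ABO cross AO × BB → 1/2 B, 1/2 AB.
So P(type AB) = 1/2 per child.
P(not type AB) = 1/2 for one child; (1/2)^4 = 1/16.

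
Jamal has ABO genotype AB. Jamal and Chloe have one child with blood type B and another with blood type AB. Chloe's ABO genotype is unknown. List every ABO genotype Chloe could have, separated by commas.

AB, AO, BB, BO

For each candidate genotype of Chloe, check whether crossing it with AB can produce every observed child phenotype.
  AA → possible child types {A, AB} ✗
  AB → possible child types {A, B, AB} ✓
  AO → possible child types {A, B, AB} ✓
  BB → possible child types {B, AB} ✓
  BO → possible child types {A, B, AB} ✓
  OO → possible child types {A, B} ✗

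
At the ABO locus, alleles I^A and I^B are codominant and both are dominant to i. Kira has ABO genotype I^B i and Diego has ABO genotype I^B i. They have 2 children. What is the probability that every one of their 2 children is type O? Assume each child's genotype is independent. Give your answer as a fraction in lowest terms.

ABO cross I^B i × I^B i → 1/4 O, 3/4 B.
So P(type O) = 1/4 per child.
All 2 independent: (1/4)^2 = 1/16.

1/16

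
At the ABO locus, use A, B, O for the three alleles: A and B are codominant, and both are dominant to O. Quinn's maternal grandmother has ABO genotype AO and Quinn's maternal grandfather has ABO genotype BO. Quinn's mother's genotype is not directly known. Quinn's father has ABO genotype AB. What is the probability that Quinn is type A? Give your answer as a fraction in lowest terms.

3/8

Quinn's mother's ABO genotype from AO × BO: 1/4 AB, 1/4 AO, 1/4 BO, 1/4 OO.
Crossing each possibility with the father AB and summing P(type A): 1/4·1/4 + 1/4·1/2 + 1/4·1/4 + 1/4·1/2 = 3/8.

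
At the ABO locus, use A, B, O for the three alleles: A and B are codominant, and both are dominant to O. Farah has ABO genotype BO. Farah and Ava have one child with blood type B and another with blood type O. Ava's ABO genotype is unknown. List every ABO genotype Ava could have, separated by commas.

AO, BO, OO

For each candidate genotype of Ava, check whether crossing it with BO can produce every observed child phenotype.
  AA → possible child types {A, AB} ✗
  AB → possible child types {A, B, AB} ✗
  AO → possible child types {O, A, B, AB} ✓
  BB → possible child types {B} ✗
  BO → possible child types {O, B} ✓
  OO → possible child types {O, B} ✓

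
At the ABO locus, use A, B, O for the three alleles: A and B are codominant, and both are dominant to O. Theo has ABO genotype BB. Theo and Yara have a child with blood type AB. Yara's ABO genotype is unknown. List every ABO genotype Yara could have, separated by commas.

AA, AB, AO

For each candidate genotype of Yara, check whether crossing it with BB can produce every observed child phenotype.
  AA → possible child types {AB} ✓
  AB → possible child types {B, AB} ✓
  AO → possible child types {B, AB} ✓
  BB → possible child types {B} ✗
  BO → possible child types {B} ✗
  OO → possible child types {B} ✗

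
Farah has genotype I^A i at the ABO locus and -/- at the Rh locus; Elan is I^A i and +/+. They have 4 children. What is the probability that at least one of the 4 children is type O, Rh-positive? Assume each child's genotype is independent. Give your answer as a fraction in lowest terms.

175/256

ABO cross I^A i × I^A i → 1/4 O, 3/4 A.
Rh cross -/- × +/+ → 1 Rh+; so P(type O, Rh-positive) = 1/4 × 1 = 1/4 per child.
P(none) = (3/4)^4 = 81/256; P(at least one) = 1 − 81/256 = 175/256.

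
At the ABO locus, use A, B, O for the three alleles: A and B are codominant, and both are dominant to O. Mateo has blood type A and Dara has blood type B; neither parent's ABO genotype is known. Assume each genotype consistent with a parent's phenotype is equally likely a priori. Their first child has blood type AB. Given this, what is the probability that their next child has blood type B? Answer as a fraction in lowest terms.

Possible genotypes: Mateo ∈ {AA, AO}; Dara ∈ {BB, BO}.
Weight each parental genotype pair by prior × P(type-AB child):
  AA × BB: posterior weight 4/9; P(next child type B) = 0.
  AA × BO: posterior weight 2/9; P(next child type B) = 0.
  AO × BB: posterior weight 2/9; P(next child type B) = 1/2.
  AO × BO: posterior weight 1/9; P(next child type B) = 1/4.
Weighted sum = 5/36.

5/36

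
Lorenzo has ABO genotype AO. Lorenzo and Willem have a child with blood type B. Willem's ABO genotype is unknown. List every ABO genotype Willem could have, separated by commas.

AB, BB, BO

For each candidate genotype of Willem, check whether crossing it with AO can produce every observed child phenotype.
  AA → possible child types {A} ✗
  AB → possible child types {A, B, AB} ✓
  AO → possible child types {O, A} ✗
  BB → possible child types {B, AB} ✓
  BO → possible child types {O, A, B, AB} ✓
  OO → possible child types {O, A} ✗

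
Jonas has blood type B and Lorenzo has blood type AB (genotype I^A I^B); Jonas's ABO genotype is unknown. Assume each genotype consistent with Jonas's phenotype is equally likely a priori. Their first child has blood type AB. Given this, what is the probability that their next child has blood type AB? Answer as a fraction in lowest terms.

Possible genotypes: Jonas ∈ {I^B I^B, I^B i}; Lorenzo ∈ {I^A I^B}.
Weight each parental genotype pair by prior × P(type-AB child):
  I^B I^B × I^A I^B: posterior weight 2/3; P(next child type AB) = 1/2.
  I^B i × I^A I^B: posterior weight 1/3; P(next child type AB) = 1/4.
Weighted sum = 5/12.

5/12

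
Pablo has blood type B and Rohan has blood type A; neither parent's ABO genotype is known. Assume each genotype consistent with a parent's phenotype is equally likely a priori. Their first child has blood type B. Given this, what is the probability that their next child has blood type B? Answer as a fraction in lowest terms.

Possible genotypes: Pablo ∈ {I^B I^B, I^B i}; Rohan ∈ {I^A I^A, I^A i}.
Weight each parental genotype pair by prior × P(type-B child):
  I^B I^B × I^A i: posterior weight 2/3; P(next child type B) = 1/2.
  I^B i × I^A i: posterior weight 1/3; P(next child type B) = 1/4.
Weighted sum = 5/12.

5/12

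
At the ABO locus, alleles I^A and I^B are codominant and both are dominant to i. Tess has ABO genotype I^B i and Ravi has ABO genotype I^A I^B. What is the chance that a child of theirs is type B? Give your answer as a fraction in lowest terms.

ABO cross I^B i × I^A I^B → offspring phenotypes: 1/4 A, 1/2 B, 1/4 AB.
So P(type B) = 1/2.

1/2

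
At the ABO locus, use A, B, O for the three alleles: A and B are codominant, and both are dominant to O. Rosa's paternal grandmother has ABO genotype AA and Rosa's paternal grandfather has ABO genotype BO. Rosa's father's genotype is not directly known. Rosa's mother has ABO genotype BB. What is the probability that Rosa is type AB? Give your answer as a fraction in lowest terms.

Rosa's father's ABO genotype from AA × BO: 1/2 AB, 1/2 AO.
Crossing each possibility with the mother BB and summing P(type AB): 1/2·1/2 + 1/2·1/2 = 1/2.

1/2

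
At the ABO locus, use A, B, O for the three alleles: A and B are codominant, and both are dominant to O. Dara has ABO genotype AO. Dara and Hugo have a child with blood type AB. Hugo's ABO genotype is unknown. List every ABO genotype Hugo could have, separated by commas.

For each candidate genotype of Hugo, check whether crossing it with AO can produce every observed child phenotype.
  AA → possible child types {A} ✗
  AB → possible child types {A, B, AB} ✓
  AO → possible child types {O, A} ✗
  BB → possible child types {B, AB} ✓
  BO → possible child types {O, A, B, AB} ✓
  OO → possible child types {O, A} ✗

AB, BB, BO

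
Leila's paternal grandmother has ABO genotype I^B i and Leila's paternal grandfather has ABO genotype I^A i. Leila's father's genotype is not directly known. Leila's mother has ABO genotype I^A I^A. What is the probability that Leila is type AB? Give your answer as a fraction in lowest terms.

Leila's father's ABO genotype from I^B i × I^A i: 1/4 I^A I^B, 1/4 I^A i, 1/4 I^B i, 1/4 i i.
Crossing each possibility with the mother I^A I^A and summing P(type AB): 1/4·1/2 + 1/4·0 + 1/4·1/2 + 1/4·0 = 1/4.

1/4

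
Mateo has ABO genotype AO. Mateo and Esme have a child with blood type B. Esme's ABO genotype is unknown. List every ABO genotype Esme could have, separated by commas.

AB, BB, BO

For each candidate genotype of Esme, check whether crossing it with AO can produce every observed child phenotype.
  AA → possible child types {A} ✗
  AB → possible child types {A, B, AB} ✓
  AO → possible child types {O, A} ✗
  BB → possible child types {B, AB} ✓
  BO → possible child types {O, A, B, AB} ✓
  OO → possible child types {O, A} ✗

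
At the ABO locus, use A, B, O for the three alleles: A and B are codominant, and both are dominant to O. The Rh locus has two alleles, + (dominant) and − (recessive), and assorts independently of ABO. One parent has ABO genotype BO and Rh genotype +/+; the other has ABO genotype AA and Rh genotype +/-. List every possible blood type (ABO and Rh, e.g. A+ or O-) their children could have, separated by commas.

Gametes from BO × AA give offspring ABO genotypes AB, AO, i.e. phenotypes A, AB.
Rh cross +/+ × +/- → phenotypes Rh+.
Combining independently: A+, AB+.

A+, AB+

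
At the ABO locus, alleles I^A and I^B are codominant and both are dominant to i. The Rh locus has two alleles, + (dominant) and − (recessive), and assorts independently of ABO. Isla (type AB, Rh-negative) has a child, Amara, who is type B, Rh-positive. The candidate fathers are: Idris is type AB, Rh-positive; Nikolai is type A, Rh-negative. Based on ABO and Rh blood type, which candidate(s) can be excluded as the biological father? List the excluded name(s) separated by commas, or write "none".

Nikolai

A candidate is excluded only if no genotype consistent with his phenotype could produce a type B, Rh-positive child with a type AB, Rh-negative mother.
Nikolai (type A, Rh-): no genotype consistent with that phenotype can produce a type-B Rh+ child with a type-AB mother.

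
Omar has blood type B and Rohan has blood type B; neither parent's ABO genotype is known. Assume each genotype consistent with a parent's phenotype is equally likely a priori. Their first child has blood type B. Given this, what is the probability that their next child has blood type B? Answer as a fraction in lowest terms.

19/20

Possible genotypes: Omar ∈ {BB, BO}; Rohan ∈ {BB, BO}.
Weight each parental genotype pair by prior × P(type-B child):
  BB × BB: posterior weight 4/15; P(next child type B) = 1.
  BB × BO: posterior weight 4/15; P(next child type B) = 1.
  BO × BB: posterior weight 4/15; P(next child type B) = 1.
  BO × BO: posterior weight 1/5; P(next child type B) = 3/4.
Weighted sum = 19/20.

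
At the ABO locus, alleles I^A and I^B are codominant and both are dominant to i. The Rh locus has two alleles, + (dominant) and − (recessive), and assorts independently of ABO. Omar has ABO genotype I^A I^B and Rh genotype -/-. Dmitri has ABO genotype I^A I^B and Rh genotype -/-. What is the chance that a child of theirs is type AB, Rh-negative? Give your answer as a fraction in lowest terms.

1/2

ABO cross I^A I^B × I^A I^B → offspring phenotypes: 1/4 A, 1/4 B, 1/2 AB.
Rh cross -/- × -/- → 1 Rh-.
Independent loci: P(type AB, Rh-negative) = 1/2 × 1 = 1/2.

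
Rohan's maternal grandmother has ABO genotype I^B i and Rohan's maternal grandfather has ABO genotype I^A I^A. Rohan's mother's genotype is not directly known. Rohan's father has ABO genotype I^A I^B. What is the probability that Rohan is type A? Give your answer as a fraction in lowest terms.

Rohan's mother's ABO genotype from I^B i × I^A I^A: 1/2 I^A I^B, 1/2 I^A i.
Crossing each possibility with the father I^A I^B and summing P(type A): 1/2·1/4 + 1/2·1/2 = 3/8.

3/8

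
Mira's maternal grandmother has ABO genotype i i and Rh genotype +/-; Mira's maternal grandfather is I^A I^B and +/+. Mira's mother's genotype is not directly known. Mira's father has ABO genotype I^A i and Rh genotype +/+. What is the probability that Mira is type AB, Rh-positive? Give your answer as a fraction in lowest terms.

Mira's mother's ABO genotype from i i × I^A I^B: 1/2 I^A i, 1/2 I^B i.
Crossing each possibility with the father I^A i and summing P(type AB): 1/2·0 + 1/2·1/4 = 1/8.
Similarly for Rh via the mother's Rh distribution: P(Rh+) = 1.
Independent loci: 1/8 × 1 = 1/8.

1/8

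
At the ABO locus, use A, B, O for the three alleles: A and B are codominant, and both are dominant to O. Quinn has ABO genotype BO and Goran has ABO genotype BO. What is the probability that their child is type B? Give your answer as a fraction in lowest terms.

3/4

ABO cross BO × BO → offspring phenotypes: 1/4 O, 3/4 B.
So P(type B) = 3/4.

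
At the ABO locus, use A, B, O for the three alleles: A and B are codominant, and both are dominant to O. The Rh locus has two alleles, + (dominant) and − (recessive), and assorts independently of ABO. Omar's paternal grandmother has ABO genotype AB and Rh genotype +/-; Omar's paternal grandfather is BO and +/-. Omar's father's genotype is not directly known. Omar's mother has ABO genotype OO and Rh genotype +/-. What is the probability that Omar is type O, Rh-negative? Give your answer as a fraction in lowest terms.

1/16

Omar's father's ABO genotype from AB × BO: 1/4 AB, 1/4 AO, 1/4 BB, 1/4 BO.
Crossing each possibility with the mother OO and summing P(type O): 1/4·0 + 1/4·1/2 + 1/4·0 + 1/4·1/2 = 1/4.
Similarly for Rh via the father's Rh distribution: P(Rh-) = 1/4.
Independent loci: 1/4 × 1/4 = 1/16.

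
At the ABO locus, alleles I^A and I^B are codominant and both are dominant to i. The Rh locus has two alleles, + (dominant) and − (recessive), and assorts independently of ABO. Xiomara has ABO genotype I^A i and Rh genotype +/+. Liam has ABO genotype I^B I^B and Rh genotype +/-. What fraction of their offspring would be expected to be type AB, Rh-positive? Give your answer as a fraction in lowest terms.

1/2

ABO cross I^A i × I^B I^B → offspring phenotypes: 1/2 B, 1/2 AB.
Rh cross +/+ × +/- → 1 Rh+.
Independent loci: P(type AB, Rh-positive) = 1/2 × 1 = 1/2.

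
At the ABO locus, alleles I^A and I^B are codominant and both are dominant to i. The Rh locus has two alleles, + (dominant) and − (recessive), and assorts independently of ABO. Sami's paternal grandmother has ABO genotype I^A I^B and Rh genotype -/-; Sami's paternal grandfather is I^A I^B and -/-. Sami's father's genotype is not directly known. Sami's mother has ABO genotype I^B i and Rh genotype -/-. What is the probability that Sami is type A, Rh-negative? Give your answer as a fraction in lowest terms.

Sami's father's ABO genotype from I^A I^B × I^A I^B: 1/4 I^A I^A, 1/2 I^A I^B, 1/4 I^B I^B.
Crossing each possibility with the mother I^B i and summing P(type A): 1/4·1/2 + 1/2·1/4 + 1/4·0 = 1/4.
Similarly for Rh via the father's Rh distribution: P(Rh-) = 1.
Independent loci: 1/4 × 1 = 1/4.

1/4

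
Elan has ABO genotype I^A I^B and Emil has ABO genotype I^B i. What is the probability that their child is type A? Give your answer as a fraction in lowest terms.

1/4

ABO cross I^A I^B × I^B i → offspring phenotypes: 1/4 A, 1/2 B, 1/4 AB.
So P(type A) = 1/4.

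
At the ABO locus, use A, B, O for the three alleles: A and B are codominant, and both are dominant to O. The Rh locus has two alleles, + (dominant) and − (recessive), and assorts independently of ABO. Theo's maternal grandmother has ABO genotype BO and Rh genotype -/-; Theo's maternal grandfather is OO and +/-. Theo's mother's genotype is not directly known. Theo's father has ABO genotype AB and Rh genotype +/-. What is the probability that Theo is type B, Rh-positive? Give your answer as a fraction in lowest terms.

5/16

Theo's mother's ABO genotype from BO × OO: 1/2 BO, 1/2 OO.
Crossing each possibility with the father AB and summing P(type B): 1/2·1/2 + 1/2·1/2 = 1/2.
Similarly for Rh via the mother's Rh distribution: P(Rh+) = 5/8.
Independent loci: 1/2 × 5/8 = 5/16.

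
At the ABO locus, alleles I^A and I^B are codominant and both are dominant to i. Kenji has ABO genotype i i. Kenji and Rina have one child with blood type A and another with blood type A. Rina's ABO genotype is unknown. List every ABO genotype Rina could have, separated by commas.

For each candidate genotype of Rina, check whether crossing it with i i can produce every observed child phenotype.
  I^A I^A → possible child types {A} ✓
  I^A I^B → possible child types {A, B} ✓
  I^A i → possible child types {O, A} ✓
  I^B I^B → possible child types {B} ✗
  I^B i → possible child types {O, B} ✗
  i i → possible child types {O} ✗

I^A I^A, I^A I^B, I^A i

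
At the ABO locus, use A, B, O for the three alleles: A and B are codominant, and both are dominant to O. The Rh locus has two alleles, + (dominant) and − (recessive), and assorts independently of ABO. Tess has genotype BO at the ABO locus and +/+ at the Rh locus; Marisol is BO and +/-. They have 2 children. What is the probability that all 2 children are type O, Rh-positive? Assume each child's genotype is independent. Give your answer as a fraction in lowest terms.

ABO cross BO × BO → 1/4 O, 3/4 B.
Rh cross +/+ × +/- → 1 Rh+; so P(type O, Rh-positive) = 1/4 × 1 = 1/4 per child.
All 2 independent: (1/4)^2 = 1/16.

1/16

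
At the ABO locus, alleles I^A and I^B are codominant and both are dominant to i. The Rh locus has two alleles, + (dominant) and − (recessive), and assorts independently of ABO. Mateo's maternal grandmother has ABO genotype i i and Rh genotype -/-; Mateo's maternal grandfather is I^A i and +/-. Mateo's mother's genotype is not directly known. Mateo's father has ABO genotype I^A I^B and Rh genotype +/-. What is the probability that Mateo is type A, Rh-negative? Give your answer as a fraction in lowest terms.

Mateo's mother's ABO genotype from i i × I^A i: 1/2 I^A i, 1/2 i i.
Crossing each possibility with the father I^A I^B and summing P(type A): 1/2·1/2 + 1/2·1/2 = 1/2.
Similarly for Rh via the mother's Rh distribution: P(Rh-) = 3/8.
Independent loci: 1/2 × 3/8 = 3/16.

3/16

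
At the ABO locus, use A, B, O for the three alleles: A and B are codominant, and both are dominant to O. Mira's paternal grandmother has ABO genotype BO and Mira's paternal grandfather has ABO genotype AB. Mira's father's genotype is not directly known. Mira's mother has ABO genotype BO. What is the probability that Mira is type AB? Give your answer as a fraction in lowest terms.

1/8

Mira's father's ABO genotype from BO × AB: 1/4 AB, 1/4 AO, 1/4 BB, 1/4 BO.
Crossing each possibility with the mother BO and summing P(type AB): 1/4·1/4 + 1/4·1/4 + 1/4·0 + 1/4·0 = 1/8.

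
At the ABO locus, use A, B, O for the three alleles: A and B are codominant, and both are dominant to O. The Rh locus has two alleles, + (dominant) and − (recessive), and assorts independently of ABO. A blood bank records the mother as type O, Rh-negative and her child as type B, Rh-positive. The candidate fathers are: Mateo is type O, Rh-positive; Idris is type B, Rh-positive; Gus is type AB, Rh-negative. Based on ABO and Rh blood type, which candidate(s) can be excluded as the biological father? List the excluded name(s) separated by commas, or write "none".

A candidate is excluded only if no genotype consistent with his phenotype could produce a type B, Rh-positive child with a type O, Rh-negative mother.
Mateo (type O, Rh+): no genotype consistent with that phenotype can produce a type-B Rh+ child with a type-O mother.
Gus (type AB, Rh-): no genotype consistent with that phenotype can produce a type-B Rh+ child with a type-O mother.

Mateo, Gus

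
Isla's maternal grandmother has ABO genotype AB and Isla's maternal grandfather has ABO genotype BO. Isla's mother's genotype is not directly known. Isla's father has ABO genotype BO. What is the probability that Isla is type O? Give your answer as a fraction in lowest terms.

1/8

Isla's mother's ABO genotype from AB × BO: 1/4 AB, 1/4 AO, 1/4 BB, 1/4 BO.
Crossing each possibility with the father BO and summing P(type O): 1/4·0 + 1/4·1/4 + 1/4·0 + 1/4·1/4 = 1/8.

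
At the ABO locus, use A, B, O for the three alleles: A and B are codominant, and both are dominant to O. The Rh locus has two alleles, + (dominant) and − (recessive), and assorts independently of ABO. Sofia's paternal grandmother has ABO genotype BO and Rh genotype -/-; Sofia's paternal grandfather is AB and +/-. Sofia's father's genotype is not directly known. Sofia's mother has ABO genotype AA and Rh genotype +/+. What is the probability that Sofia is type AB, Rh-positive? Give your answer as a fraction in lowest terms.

1/2

Sofia's father's ABO genotype from BO × AB: 1/4 AB, 1/4 AO, 1/4 BB, 1/4 BO.
Crossing each possibility with the mother AA and summing P(type AB): 1/4·1/2 + 1/4·0 + 1/4·1 + 1/4·1/2 = 1/2.
Similarly for Rh via the father's Rh distribution: P(Rh+) = 1.
Independent loci: 1/2 × 1 = 1/2.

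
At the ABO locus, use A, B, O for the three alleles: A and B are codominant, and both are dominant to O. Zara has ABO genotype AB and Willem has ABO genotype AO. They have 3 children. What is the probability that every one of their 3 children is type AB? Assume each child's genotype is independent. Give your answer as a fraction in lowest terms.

ABO cross AB × AO → 1/2 A, 1/4 B, 1/4 AB.
So P(type AB) = 1/4 per child.
All 3 independent: (1/4)^3 = 1/64.

1/64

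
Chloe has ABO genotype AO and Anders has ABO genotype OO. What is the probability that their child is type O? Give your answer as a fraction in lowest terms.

1/2

ABO cross AO × OO → offspring phenotypes: 1/2 O, 1/2 A.
So P(type O) = 1/2.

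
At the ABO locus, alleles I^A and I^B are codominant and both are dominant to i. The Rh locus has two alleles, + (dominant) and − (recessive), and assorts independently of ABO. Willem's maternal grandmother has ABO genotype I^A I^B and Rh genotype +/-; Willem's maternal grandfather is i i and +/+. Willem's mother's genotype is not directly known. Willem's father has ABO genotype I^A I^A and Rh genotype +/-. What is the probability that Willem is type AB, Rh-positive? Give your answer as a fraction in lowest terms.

Willem's mother's ABO genotype from I^A I^B × i i: 1/2 I^A i, 1/2 I^B i.
Crossing each possibility with the father I^A I^A and summing P(type AB): 1/2·0 + 1/2·1/2 = 1/4.
Similarly for Rh via the mother's Rh distribution: P(Rh+) = 7/8.
Independent loci: 1/4 × 7/8 = 7/32.

7/32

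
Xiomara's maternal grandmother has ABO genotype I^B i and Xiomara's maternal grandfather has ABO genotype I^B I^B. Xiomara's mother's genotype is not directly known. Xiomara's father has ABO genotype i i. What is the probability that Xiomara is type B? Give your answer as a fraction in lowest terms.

3/4

Xiomara's mother's ABO genotype from I^B i × I^B I^B: 1/2 I^B I^B, 1/2 I^B i.
Crossing each possibility with the father i i and summing P(type B): 1/2·1 + 1/2·1/2 = 3/4.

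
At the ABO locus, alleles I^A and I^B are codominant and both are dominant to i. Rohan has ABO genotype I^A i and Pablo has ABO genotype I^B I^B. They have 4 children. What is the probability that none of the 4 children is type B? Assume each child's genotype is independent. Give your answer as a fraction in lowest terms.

1/16

ABO cross I^A i × I^B I^B → 1/2 B, 1/2 AB.
So P(type B) = 1/2 per child.
P(not type B) = 1/2 for one child; (1/2)^4 = 1/16.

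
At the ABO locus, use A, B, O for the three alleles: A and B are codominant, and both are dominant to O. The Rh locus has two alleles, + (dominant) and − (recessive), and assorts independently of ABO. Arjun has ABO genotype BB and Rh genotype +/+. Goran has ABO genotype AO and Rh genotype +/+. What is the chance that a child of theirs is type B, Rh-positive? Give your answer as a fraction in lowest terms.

1/2

ABO cross BB × AO → offspring phenotypes: 1/2 B, 1/2 AB.
Rh cross +/+ × +/+ → 1 Rh+.
Independent loci: P(type B, Rh-positive) = 1/2 × 1 = 1/2.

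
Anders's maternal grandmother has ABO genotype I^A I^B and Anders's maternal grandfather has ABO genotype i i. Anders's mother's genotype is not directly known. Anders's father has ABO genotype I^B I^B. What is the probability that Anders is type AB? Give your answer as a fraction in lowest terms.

Anders's mother's ABO genotype from I^A I^B × i i: 1/2 I^A i, 1/2 I^B i.
Crossing each possibility with the father I^B I^B and summing P(type AB): 1/2·1/2 + 1/2·0 = 1/4.

1/4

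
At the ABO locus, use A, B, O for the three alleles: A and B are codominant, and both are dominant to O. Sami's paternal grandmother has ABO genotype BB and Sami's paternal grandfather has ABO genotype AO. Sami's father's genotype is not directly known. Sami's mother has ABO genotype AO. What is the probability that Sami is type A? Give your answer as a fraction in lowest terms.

Sami's father's ABO genotype from BB × AO: 1/2 AB, 1/2 BO.
Crossing each possibility with the mother AO and summing P(type A): 1/2·1/2 + 1/2·1/4 = 3/8.

3/8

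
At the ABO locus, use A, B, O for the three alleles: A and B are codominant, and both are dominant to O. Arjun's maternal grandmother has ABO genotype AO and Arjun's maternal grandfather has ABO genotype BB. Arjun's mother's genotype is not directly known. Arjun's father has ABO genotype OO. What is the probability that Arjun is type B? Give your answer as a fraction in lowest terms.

1/2

Arjun's mother's ABO genotype from AO × BB: 1/2 AB, 1/2 BO.
Crossing each possibility with the father OO and summing P(type B): 1/2·1/2 + 1/2·1/2 = 1/2.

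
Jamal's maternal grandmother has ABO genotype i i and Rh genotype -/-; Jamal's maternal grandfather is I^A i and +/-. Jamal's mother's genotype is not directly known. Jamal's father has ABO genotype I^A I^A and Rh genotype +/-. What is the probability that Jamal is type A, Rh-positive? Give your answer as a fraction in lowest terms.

Jamal's mother's ABO genotype from i i × I^A i: 1/2 I^A i, 1/2 i i.
Crossing each possibility with the father I^A I^A and summing P(type A): 1/2·1 + 1/2·1 = 1.
Similarly for Rh via the mother's Rh distribution: P(Rh+) = 5/8.
Independent loci: 1 × 5/8 = 5/8.

5/8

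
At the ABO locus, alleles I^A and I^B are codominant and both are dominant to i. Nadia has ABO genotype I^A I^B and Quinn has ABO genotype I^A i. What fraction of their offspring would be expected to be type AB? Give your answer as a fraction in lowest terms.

1/4

ABO cross I^A I^B × I^A i → offspring phenotypes: 1/2 A, 1/4 B, 1/4 AB.
So P(type AB) = 1/4.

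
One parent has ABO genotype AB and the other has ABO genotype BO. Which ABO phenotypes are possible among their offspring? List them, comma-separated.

Gametes from AB × BO give offspring ABO genotypes AB, AO, BB, BO, i.e. phenotypes A, B, AB.

A, B, AB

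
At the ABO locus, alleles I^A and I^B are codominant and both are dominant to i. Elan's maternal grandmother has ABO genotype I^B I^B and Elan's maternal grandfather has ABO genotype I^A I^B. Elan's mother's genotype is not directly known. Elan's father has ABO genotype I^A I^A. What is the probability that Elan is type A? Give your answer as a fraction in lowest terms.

1/4

Elan's mother's ABO genotype from I^B I^B × I^A I^B: 1/2 I^A I^B, 1/2 I^B I^B.
Crossing each possibility with the father I^A I^A and summing P(type A): 1/2·1/2 + 1/2·0 = 1/4.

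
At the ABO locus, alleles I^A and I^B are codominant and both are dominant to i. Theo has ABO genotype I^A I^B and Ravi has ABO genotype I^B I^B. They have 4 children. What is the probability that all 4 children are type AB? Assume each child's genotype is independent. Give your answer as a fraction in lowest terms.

1/16

ABO cross I^A I^B × I^B I^B → 1/2 B, 1/2 AB.
So P(type AB) = 1/2 per child.
All 4 independent: (1/2)^4 = 1/16.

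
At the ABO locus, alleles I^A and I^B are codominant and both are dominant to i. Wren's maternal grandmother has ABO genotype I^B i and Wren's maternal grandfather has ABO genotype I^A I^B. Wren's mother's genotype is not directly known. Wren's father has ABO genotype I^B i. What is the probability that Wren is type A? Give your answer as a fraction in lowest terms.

Wren's mother's ABO genotype from I^B i × I^A I^B: 1/4 I^A I^B, 1/4 I^A i, 1/4 I^B I^B, 1/4 I^B i.
Crossing each possibility with the father I^B i and summing P(type A): 1/4·1/4 + 1/4·1/4 + 1/4·0 + 1/4·0 = 1/8.

1/8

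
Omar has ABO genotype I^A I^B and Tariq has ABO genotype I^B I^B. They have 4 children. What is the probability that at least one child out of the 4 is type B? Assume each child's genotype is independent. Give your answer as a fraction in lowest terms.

15/16

ABO cross I^A I^B × I^B I^B → 1/2 B, 1/2 AB.
So P(type B) = 1/2 per child.
P(none) = (1/2)^4 = 1/16; P(at least one) = 1 − 1/16 = 15/16.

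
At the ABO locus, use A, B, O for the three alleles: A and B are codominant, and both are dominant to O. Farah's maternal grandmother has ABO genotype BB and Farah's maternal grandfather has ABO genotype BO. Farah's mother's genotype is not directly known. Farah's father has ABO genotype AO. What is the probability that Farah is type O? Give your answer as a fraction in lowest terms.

1/8

Farah's mother's ABO genotype from BB × BO: 1/2 BB, 1/2 BO.
Crossing each possibility with the father AO and summing P(type O): 1/2·0 + 1/2·1/4 = 1/8.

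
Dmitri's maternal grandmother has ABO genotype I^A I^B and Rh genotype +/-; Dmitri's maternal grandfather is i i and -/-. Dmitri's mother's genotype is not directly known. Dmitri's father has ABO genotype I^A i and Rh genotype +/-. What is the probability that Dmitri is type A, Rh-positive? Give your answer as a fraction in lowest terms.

Dmitri's mother's ABO genotype from I^A I^B × i i: 1/2 I^A i, 1/2 I^B i.
Crossing each possibility with the father I^A i and summing P(type A): 1/2·3/4 + 1/2·1/4 = 1/2.
Similarly for Rh via the mother's Rh distribution: P(Rh+) = 5/8.
Independent loci: 1/2 × 5/8 = 5/16.

5/16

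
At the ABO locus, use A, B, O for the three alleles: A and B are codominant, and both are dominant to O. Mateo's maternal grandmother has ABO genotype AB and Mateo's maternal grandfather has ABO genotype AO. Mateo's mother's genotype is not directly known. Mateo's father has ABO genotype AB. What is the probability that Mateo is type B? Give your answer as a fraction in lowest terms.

Mateo's mother's ABO genotype from AB × AO: 1/4 AA, 1/4 AB, 1/4 AO, 1/4 BO.
Crossing each possibility with the father AB and summing P(type B): 1/4·0 + 1/4·1/4 + 1/4·1/4 + 1/4·1/2 = 1/4.

1/4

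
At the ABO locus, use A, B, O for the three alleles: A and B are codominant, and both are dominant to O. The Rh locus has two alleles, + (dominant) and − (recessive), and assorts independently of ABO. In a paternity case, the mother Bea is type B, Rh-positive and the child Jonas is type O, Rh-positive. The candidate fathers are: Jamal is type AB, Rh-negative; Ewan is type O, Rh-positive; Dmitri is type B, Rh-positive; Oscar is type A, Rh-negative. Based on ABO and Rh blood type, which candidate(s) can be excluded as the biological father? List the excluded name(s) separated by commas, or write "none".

A candidate is excluded only if no genotype consistent with his phenotype could produce a type O, Rh-positive child with a type B, Rh-positive mother.
Jamal (type AB, Rh-): no genotype consistent with that phenotype can produce a type-O Rh+ child with a type-B mother.

Jamal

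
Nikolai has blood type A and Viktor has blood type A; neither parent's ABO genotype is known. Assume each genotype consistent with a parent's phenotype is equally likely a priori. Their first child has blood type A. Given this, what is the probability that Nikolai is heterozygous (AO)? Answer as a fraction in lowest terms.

Possible genotypes: Nikolai ∈ {AA, AO}; Viktor ∈ {AA, AO}.
Weight each parental genotype pair by prior × P(type-A child):
  AA × AA: posterior weight 4/15.
  AA × AO: posterior weight 4/15.
  AO × AA: posterior weight 4/15.
  AO × AO: posterior weight 1/5.
Sum the posterior weight over pairs where Nikolai is AO: 7/15.

7/15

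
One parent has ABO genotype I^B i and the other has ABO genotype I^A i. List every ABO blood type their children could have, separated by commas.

Gametes from I^B i × I^A i give offspring ABO genotypes I^A I^B, I^A i, I^B i, i i, i.e. phenotypes O, A, B, AB.

O, A, B, AB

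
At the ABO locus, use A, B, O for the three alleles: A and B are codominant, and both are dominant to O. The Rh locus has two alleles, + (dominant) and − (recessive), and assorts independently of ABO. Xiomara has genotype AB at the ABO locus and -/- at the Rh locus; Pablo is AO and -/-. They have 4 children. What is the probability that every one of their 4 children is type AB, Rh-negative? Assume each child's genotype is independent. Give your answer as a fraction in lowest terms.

1/256

ABO cross AB × AO → 1/2 A, 1/4 B, 1/4 AB.
Rh cross -/- × -/- → 1 Rh-; so P(type AB, Rh-negative) = 1/4 × 1 = 1/4 per child.
All 4 independent: (1/4)^4 = 1/256.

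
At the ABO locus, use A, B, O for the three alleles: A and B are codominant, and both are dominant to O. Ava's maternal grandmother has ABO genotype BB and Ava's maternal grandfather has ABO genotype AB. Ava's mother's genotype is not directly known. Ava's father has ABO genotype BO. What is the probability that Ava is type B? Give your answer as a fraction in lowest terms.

Ava's mother's ABO genotype from BB × AB: 1/2 AB, 1/2 BB.
Crossing each possibility with the father BO and summing P(type B): 1/2·1/2 + 1/2·1 = 3/4.

3/4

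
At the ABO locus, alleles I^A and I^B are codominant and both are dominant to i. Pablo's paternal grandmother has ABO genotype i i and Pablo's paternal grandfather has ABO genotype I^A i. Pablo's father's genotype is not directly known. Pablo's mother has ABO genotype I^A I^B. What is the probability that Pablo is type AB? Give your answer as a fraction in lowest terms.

1/8

Pablo's father's ABO genotype from i i × I^A i: 1/2 I^A i, 1/2 i i.
Crossing each possibility with the mother I^A I^B and summing P(type AB): 1/2·1/4 + 1/2·0 = 1/8.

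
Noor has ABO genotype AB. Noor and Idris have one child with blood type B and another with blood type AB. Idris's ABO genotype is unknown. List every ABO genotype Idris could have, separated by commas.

AB, AO, BB, BO

For each candidate genotype of Idris, check whether crossing it with AB can produce every observed child phenotype.
  AA → possible child types {A, AB} ✗
  AB → possible child types {A, B, AB} ✓
  AO → possible child types {A, B, AB} ✓
  BB → possible child types {B, AB} ✓
  BO → possible child types {A, B, AB} ✓
  OO → possible child types {A, B} ✗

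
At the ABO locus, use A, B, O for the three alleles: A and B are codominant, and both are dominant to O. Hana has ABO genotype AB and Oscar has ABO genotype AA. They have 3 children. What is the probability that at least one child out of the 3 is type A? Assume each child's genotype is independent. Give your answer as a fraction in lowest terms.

ABO cross AB × AA → 1/2 A, 1/2 AB.
So P(type A) = 1/2 per child.
P(none) = (1/2)^3 = 1/8; P(at least one) = 1 − 1/8 = 7/8.

7/8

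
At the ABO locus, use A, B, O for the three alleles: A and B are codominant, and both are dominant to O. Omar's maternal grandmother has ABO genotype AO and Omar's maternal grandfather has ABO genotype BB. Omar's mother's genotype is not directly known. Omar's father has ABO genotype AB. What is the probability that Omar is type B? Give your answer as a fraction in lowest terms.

3/8

Omar's mother's ABO genotype from AO × BB: 1/2 AB, 1/2 BO.
Crossing each possibility with the father AB and summing P(type B): 1/2·1/4 + 1/2·1/2 = 3/8.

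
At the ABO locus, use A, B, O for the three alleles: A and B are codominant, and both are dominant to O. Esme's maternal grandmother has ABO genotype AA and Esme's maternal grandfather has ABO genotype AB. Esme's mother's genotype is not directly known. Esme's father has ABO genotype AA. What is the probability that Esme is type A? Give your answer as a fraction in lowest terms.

Esme's mother's ABO genotype from AA × AB: 1/2 AA, 1/2 AB.
Crossing each possibility with the father AA and summing P(type A): 1/2·1 + 1/2·1/2 = 3/4.

3/4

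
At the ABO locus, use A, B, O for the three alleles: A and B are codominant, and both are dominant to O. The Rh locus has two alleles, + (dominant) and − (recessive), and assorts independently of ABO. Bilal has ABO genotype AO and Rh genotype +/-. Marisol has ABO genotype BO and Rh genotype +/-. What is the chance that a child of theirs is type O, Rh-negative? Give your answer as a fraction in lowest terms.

1/16

ABO cross AO × BO → offspring phenotypes: 1/4 O, 1/4 A, 1/4 B, 1/4 AB.
Rh cross +/- × +/- → 3/4 Rh+, 1/4 Rh-.
Independent loci: P(type O, Rh-negative) = 1/4 × 1/4 = 1/16.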